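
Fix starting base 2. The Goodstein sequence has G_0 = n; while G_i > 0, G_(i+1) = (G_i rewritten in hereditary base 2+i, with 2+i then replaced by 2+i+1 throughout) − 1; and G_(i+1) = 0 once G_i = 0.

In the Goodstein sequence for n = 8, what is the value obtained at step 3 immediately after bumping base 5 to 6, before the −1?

93396

step 0: 8 = 2^(2 + 1); sub 3 for 2: 3^(3 + 1); = 81; G_1 = 81−1 = 80
step 1: 80 = 2·3^3 + 2·3^2 + 2·3 + 2; sub 4 for 3: 2·4^4 + 2·4^2 + 2·4 + 2; = 554; G_2 = 554−1 = 553
step 2: 553 = 2·4^4 + 2·4^2 + 2·4 + 1; sub 5 for 4: 2·5^5 + 2·5^2 + 2·5 + 1; = 6311; G_3 = 6311−1 = 6310
step 3: 6310 = 2·5^5 + 2·5^2 + 2·5; sub 6 for 5: 2·6^6 + 2·6^2 + 2·6; = 93396; G_4 = 93396−1 = 93395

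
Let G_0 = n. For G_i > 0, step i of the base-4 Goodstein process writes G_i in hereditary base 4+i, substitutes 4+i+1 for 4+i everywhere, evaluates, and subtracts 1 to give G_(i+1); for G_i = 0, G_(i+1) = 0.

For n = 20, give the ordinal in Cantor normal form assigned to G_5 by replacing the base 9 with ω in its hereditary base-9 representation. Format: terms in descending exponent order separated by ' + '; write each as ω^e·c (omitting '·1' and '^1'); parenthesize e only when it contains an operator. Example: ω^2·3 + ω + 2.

ω^2

base 4: 20 = 4^2 + 4; at 5: 5^2 + 5 = 30; next = 29
base 5: 29 = 5^2 + 4; at 6: 6^2 + 4 = 40; next = 39
base 6: 39 = 6^2 + 3; at 7: 7^2 + 3 = 52; next = 51
base 7: 51 = 7^2 + 2; at 8: 8^2 + 2 = 66; next = 65
base 8: 65 = 8^2 + 1; at 9: 9^2 + 1 = 82; next = 81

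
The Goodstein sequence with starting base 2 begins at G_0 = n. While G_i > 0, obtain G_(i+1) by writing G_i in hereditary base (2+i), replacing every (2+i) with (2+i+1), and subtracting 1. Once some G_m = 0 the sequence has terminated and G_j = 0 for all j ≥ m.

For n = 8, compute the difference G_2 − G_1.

473

base 2: 8 = 2^(2 + 1); at 3: 3^(3 + 1) = 81; next = 80
base 3: 80 = 2·3^3 + 2·3^2 + 2·3 + 2; at 4: 2·4^4 + 2·4^2 + 2·4 + 2 = 554; next = 553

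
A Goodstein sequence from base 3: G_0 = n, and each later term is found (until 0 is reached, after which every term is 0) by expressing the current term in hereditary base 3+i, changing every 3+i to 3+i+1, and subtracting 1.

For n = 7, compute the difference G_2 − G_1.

1

i=0: 7 = 2·3 + 1 (b=3); 3→4: 2·4 + 1 = 9; 9−1 = 8
i=1: 8 = 2·4 (b=4); 4→5: 2·5 = 10; 10−1 = 9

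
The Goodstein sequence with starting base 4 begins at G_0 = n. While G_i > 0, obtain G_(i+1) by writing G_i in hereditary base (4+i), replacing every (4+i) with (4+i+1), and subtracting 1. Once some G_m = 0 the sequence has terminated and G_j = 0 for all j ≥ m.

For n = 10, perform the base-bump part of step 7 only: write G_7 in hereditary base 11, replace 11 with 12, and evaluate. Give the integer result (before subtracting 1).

14

base 4: 10 = 2·4 + 2; at 5: 2·5 + 2 = 12; next = 11
base 5: 11 = 2·5 + 1; at 6: 2·6 + 1 = 13; next = 12
base 6: 12 = 2·6; at 7: 2·7 = 14; next = 13
base 7: 13 = 7 + 6; at 8: 8 + 6 = 14; next = 13
base 8: 13 = 8 + 5; at 9: 9 + 5 = 14; next = 13
base 9: 13 = 9 + 4; at 10: 10 + 4 = 14; next = 13
base 10: 13 = 10 + 3; at 11: 11 + 3 = 14; next = 13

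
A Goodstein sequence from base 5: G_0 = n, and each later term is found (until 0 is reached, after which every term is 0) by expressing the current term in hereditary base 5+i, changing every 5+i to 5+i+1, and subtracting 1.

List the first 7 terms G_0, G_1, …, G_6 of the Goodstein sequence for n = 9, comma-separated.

G_0 = 9. HB_5(9) = 5 + 4. Bump = 10. G_1 = 9.
G_1 = 9. HB_6(9) = 6 + 3. Bump = 10. G_2 = 9.
G_2 = 9. HB_7(9) = 7 + 2. Bump = 10. G_3 = 9.
G_3 = 9. HB_8(9) = 8 + 1. Bump = 10. G_4 = 9.
G_4 = 9. HB_9(9) = 9. Bump = 10. G_5 = 9.
G_5 = 9. HB_10(9) = 9. Bump = 9. G_6 = 8.

9, 9, 9, 9, 9, 9, 8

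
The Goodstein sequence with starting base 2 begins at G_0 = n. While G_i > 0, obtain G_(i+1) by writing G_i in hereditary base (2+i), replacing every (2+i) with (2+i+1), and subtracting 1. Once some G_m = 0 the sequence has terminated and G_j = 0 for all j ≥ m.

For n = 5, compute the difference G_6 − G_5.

554

G_0 = 5. HB_2(5) = 2^2 + 1. Bump = 28. G_1 = 27.
G_1 = 27. HB_3(27) = 3^3. Bump = 256. G_2 = 255.
G_2 = 255. HB_4(255) = 3·4^3 + 3·4^2 + 3·4 + 3. Bump = 468. G_3 = 467.
G_3 = 467. HB_5(467) = 3·5^3 + 3·5^2 + 3·5 + 2. Bump = 776. G_4 = 775.
G_4 = 775. HB_6(775) = 3·6^3 + 3·6^2 + 3·6 + 1. Bump = 1198. G_5 = 1197.
G_5 = 1197. HB_7(1197) = 3·7^3 + 3·7^2 + 3·7. Bump = 1752. G_6 = 1751.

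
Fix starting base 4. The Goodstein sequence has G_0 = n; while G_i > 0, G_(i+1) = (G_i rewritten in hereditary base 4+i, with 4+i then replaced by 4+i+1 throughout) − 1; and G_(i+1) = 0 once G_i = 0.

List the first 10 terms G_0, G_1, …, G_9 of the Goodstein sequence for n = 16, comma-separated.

16, 24, 27, 30, 33, 36, 39, 41, 43, 45

step 0: 16 = 4^2; sub 5 for 4: 5^2; = 25; G_1 = 25−1 = 24
step 1: 24 = 4·5 + 4; sub 6 for 5: 4·6 + 4; = 28; G_2 = 28−1 = 27
step 2: 27 = 4·6 + 3; sub 7 for 6: 4·7 + 3; = 31; G_3 = 31−1 = 30
step 3: 30 = 4·7 + 2; sub 8 for 7: 4·8 + 2; = 34; G_4 = 34−1 = 33
step 4: 33 = 4·8 + 1; sub 9 for 8: 4·9 + 1; = 37; G_5 = 37−1 = 36
step 5: 36 = 4·9; sub 10 for 9: 4·10; = 40; G_6 = 40−1 = 39
step 6: 39 = 3·10 + 9; sub 11 for 10: 3·11 + 9; = 42; G_7 = 42−1 = 41
step 7: 41 = 3·11 + 8; sub 12 for 11: 3·12 + 8; = 44; G_8 = 44−1 = 43
step 8: 43 = 3·12 + 7; sub 13 for 12: 3·13 + 7; = 46; G_9 = 46−1 = 45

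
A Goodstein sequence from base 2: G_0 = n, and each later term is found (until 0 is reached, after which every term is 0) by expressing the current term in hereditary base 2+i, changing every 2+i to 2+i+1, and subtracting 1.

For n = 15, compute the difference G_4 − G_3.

307841

step 0: 15 = 2^(2 + 1) + 2^2 + 2 + 1; sub 3 for 2: 3^(3 + 1) + 3^3 + 3 + 1; = 112; G_1 = 112−1 = 111
step 1: 111 = 3^(3 + 1) + 3^3 + 3; sub 4 for 3: 4^(4 + 1) + 4^4 + 4; = 1284; G_2 = 1284−1 = 1283
step 2: 1283 = 4^(4 + 1) + 4^4 + 3; sub 5 for 4: 5^(5 + 1) + 5^5 + 3; = 18753; G_3 = 18753−1 = 18752
step 3: 18752 = 5^(5 + 1) + 5^5 + 2; sub 6 for 5: 6^(6 + 1) + 6^6 + 2; = 326594; G_4 = 326594−1 = 326593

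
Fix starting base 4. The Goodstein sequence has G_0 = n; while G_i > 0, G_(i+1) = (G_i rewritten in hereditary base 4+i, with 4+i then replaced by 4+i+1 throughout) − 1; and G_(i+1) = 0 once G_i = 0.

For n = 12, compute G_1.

[0] 12 ≡ 3·4 (base 4). Lift 5: 15. −1: 14.
[1] 14 ≡ 2·5 + 4 (base 5). Lift 6: 16. −1: 15.

14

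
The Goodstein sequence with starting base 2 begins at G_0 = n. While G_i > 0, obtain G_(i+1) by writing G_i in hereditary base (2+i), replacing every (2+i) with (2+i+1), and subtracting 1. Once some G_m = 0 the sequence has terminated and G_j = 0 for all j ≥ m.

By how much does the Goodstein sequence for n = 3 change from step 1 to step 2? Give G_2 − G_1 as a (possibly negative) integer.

base 2: 3 = 2 + 1; at 3: 3 + 1 = 4; next = 3
base 3: 3 = 3; at 4: 4 = 4; next = 3

0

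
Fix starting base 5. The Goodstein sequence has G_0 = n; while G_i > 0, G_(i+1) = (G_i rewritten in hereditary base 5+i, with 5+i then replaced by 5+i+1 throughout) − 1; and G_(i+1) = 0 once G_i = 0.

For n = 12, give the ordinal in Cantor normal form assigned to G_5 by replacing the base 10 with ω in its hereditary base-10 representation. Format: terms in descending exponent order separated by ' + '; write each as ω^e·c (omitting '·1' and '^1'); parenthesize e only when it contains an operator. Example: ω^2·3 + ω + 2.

G_0 = 12. HB_5(12) = 2·5 + 2. Bump = 14. G_1 = 13.
G_1 = 13. HB_6(13) = 2·6 + 1. Bump = 15. G_2 = 14.
G_2 = 14. HB_7(14) = 2·7. Bump = 16. G_3 = 15.
G_3 = 15. HB_8(15) = 8 + 7. Bump = 16. G_4 = 15.
G_4 = 15. HB_9(15) = 9 + 6. Bump = 16. G_5 = 15.
G_5 = 15. HB_10(15) = 10 + 5. Bump = 16. G_6 = 15.

ω + 5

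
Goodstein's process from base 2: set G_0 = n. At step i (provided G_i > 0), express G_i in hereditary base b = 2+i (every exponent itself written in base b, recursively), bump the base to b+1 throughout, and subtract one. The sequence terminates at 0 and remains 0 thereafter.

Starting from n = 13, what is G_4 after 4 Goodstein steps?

280711

i=0: 13 = 2^(2 + 1) + 2^2 + 1 (b=2); 2→3: 3^(3 + 1) + 3^3 + 1 = 109; 109−1 = 108
i=1: 108 = 3^(3 + 1) + 3^3 (b=3); 3→4: 4^(4 + 1) + 4^4 = 1280; 1280−1 = 1279
i=2: 1279 = 4^(4 + 1) + 3·4^3 + 3·4^2 + 3·4 + 3 (b=4); 4→5: 5^(5 + 1) + 3·5^3 + 3·5^2 + 3·5 + 3 = 16093; 16093−1 = 16092
i=3: 16092 = 5^(5 + 1) + 3·5^3 + 3·5^2 + 3·5 + 2 (b=5); 5→6: 6^(6 + 1) + 3·6^3 + 3·6^2 + 3·6 + 2 = 280712; 280712−1 = 280711
i=4: 280711 = 6^(6 + 1) + 3·6^3 + 3·6^2 + 3·6 + 1 (b=6); 6→7: 7^(7 + 1) + 3·7^3 + 3·7^2 + 3·7 + 1 = 5765999; 5765999−1 = 5765998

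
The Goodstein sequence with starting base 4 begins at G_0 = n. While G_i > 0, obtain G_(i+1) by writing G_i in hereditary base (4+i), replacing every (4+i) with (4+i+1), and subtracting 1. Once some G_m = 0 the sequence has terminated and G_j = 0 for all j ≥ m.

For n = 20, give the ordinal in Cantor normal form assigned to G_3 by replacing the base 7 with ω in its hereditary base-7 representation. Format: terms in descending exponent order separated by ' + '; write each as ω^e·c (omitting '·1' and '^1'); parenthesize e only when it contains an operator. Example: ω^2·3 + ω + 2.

base 4: 20 = 4^2 + 4; at 5: 5^2 + 5 = 30; next = 29
base 5: 29 = 5^2 + 4; at 6: 6^2 + 4 = 40; next = 39
base 6: 39 = 6^2 + 3; at 7: 7^2 + 3 = 52; next = 51
base 7: 51 = 7^2 + 2; at 8: 8^2 + 2 = 66; next = 65

ω^2 + 2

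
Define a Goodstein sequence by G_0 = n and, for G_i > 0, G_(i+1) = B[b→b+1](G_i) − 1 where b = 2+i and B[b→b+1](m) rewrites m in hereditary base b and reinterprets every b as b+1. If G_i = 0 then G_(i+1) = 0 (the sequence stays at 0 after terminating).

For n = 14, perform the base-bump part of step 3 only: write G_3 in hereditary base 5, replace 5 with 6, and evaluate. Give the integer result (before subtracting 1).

326592

[0] 14 ≡ 2^(2 + 1) + 2^2 + 2 (base 2). Lift 3: 111. −1: 110.
[1] 110 ≡ 3^(3 + 1) + 3^3 + 2 (base 3). Lift 4: 1282. −1: 1281.
[2] 1281 ≡ 4^(4 + 1) + 4^4 + 1 (base 4). Lift 5: 18751. −1: 18750.
[3] 18750 ≡ 5^(5 + 1) + 5^5 (base 5). Lift 6: 326592. −1: 326591.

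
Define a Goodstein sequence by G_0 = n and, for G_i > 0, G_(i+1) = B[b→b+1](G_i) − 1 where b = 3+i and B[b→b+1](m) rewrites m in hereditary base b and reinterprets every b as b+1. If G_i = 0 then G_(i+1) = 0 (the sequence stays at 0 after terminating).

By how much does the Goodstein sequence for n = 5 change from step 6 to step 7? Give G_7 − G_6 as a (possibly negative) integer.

-1

base 3: 5 = 3 + 2; at 4: 4 + 2 = 6; next = 5
base 4: 5 = 4 + 1; at 5: 5 + 1 = 6; next = 5
base 5: 5 = 5; at 6: 6 = 6; next = 5
base 6: 5 = 5; at 7: 5 = 5; next = 4
base 7: 4 = 4; at 8: 4 = 4; next = 3
base 8: 3 = 3; at 9: 3 = 3; next = 2
base 9: 2 = 2; at 10: 2 = 2; next = 1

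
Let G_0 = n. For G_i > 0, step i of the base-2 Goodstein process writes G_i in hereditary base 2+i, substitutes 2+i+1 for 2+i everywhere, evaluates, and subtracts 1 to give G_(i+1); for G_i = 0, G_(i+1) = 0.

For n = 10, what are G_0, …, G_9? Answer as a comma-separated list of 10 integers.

10, 83, 1025, 15625, 279935, 4215754, 84073323, 1937434592, 50000555551, 1426559238830

base 2: 10 = 2^(2 + 1) + 2; at 3: 3^(3 + 1) + 3 = 84; next = 83
base 3: 83 = 3^(3 + 1) + 2; at 4: 4^(4 + 1) + 2 = 1026; next = 1025
base 4: 1025 = 4^(4 + 1) + 1; at 5: 5^(5 + 1) + 1 = 15626; next = 15625
base 5: 15625 = 5^(5 + 1); at 6: 6^(6 + 1) = 279936; next = 279935
base 6: 279935 = 5·6^6 + 5·6^5 + 5·6^4 + 5·6^3 + 5·6^2 + 5·6 + 5; at 7: 5·7^7 + 5·7^5 + 5·7^4 + 5·7^3 + 5·7^2 + 5·7 + 5 = 4215755; next = 4215754
base 7: 4215754 = 5·7^7 + 5·7^5 + 5·7^4 + 5·7^3 + 5·7^2 + 5·7 + 4; at 8: 5·8^8 + 5·8^5 + 5·8^4 + 5·8^3 + 5·8^2 + 5·8 + 4 = 84073324; next = 84073323
base 8: 84073323 = 5·8^8 + 5·8^5 + 5·8^4 + 5·8^3 + 5·8^2 + 5·8 + 3; at 9: 5·9^9 + 5·9^5 + 5·9^4 + 5·9^3 + 5·9^2 + 5·9 + 3 = 1937434593; next = 1937434592
base 9: 1937434592 = 5·9^9 + 5·9^5 + 5·9^4 + 5·9^3 + 5·9^2 + 5·9 + 2; at 10: 5·10^10 + 5·10^5 + 5·10^4 + 5·10^3 + 5·10^2 + 5·10 + 2 = 50000555552; next = 50000555551
base 10: 50000555551 = 5·10^10 + 5·10^5 + 5·10^4 + 5·10^3 + 5·10^2 + 5·10 + 1; at 11: 5·11^11 + 5·11^5 + 5·11^4 + 5·11^3 + 5·11^2 + 5·11 + 1 = 1426559238831; next = 1426559238830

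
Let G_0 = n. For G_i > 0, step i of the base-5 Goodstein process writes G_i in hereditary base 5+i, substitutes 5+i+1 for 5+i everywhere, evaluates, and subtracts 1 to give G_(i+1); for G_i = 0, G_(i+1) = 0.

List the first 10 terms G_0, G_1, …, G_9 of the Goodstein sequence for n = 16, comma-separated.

base 5: 16 = 3·5 + 1; at 6: 3·6 + 1 = 19; next = 18
base 6: 18 = 3·6; at 7: 3·7 = 21; next = 20
base 7: 20 = 2·7 + 6; at 8: 2·8 + 6 = 22; next = 21
base 8: 21 = 2·8 + 5; at 9: 2·9 + 5 = 23; next = 22
base 9: 22 = 2·9 + 4; at 10: 2·10 + 4 = 24; next = 23
base 10: 23 = 2·10 + 3; at 11: 2·11 + 3 = 25; next = 24
base 11: 24 = 2·11 + 2; at 12: 2·12 + 2 = 26; next = 25
base 12: 25 = 2·12 + 1; at 13: 2·13 + 1 = 27; next = 26
base 13: 26 = 2·13; at 14: 2·14 = 28; next = 27

16, 18, 20, 21, 22, 23, 24, 25, 26, 27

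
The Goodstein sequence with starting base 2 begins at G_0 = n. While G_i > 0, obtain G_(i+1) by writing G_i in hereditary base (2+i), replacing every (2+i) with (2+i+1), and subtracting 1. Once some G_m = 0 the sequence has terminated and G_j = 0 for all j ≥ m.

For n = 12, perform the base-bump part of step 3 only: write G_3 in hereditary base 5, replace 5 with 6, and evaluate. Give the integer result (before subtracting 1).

280020

i=0: 12 = 2^(2 + 1) + 2^2 (b=2); 2→3: 3^(3 + 1) + 3^3 = 108; 108−1 = 107
i=1: 107 = 3^(3 + 1) + 2·3^2 + 2·3 + 2 (b=3); 3→4: 4^(4 + 1) + 2·4^2 + 2·4 + 2 = 1066; 1066−1 = 1065
i=2: 1065 = 4^(4 + 1) + 2·4^2 + 2·4 + 1 (b=4); 4→5: 5^(5 + 1) + 2·5^2 + 2·5 + 1 = 15686; 15686−1 = 15685
i=3: 15685 = 5^(5 + 1) + 2·5^2 + 2·5 (b=5); 5→6: 6^(6 + 1) + 2·6^2 + 2·6 = 280020; 280020−1 = 280019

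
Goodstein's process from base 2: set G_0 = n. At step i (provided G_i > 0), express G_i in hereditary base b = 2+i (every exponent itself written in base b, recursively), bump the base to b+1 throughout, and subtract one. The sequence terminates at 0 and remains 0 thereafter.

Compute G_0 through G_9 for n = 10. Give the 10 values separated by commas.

G_0 = 10. HB_2(10) = 2^(2 + 1) + 2. Bump = 84. G_1 = 83.
G_1 = 83. HB_3(83) = 3^(3 + 1) + 2. Bump = 1026. G_2 = 1025.
G_2 = 1025. HB_4(1025) = 4^(4 + 1) + 1. Bump = 15626. G_3 = 15625.
G_3 = 15625. HB_5(15625) = 5^(5 + 1). Bump = 279936. G_4 = 279935.
G_4 = 279935. HB_6(279935) = 5·6^6 + 5·6^5 + 5·6^4 + 5·6^3 + 5·6^2 + 5·6 + 5. Bump = 4215755. G_5 = 4215754.
G_5 = 4215754. HB_7(4215754) = 5·7^7 + 5·7^5 + 5·7^4 + 5·7^3 + 5·7^2 + 5·7 + 4. Bump = 84073324. G_6 = 84073323.
G_6 = 84073323. HB_8(84073323) = 5·8^8 + 5·8^5 + 5·8^4 + 5·8^3 + 5·8^2 + 5·8 + 3. Bump = 1937434593. G_7 = 1937434592.
G_7 = 1937434592. HB_9(1937434592) = 5·9^9 + 5·9^5 + 5·9^4 + 5·9^3 + 5·9^2 + 5·9 + 2. Bump = 50000555552. G_8 = 50000555551.
G_8 = 50000555551. HB_10(50000555551) = 5·10^10 + 5·10^5 + 5·10^4 + 5·10^3 + 5·10^2 + 5·10 + 1. Bump = 1426559238831. G_9 = 1426559238830.

10, 83, 1025, 15625, 279935, 4215754, 84073323, 1937434592, 50000555551, 1426559238830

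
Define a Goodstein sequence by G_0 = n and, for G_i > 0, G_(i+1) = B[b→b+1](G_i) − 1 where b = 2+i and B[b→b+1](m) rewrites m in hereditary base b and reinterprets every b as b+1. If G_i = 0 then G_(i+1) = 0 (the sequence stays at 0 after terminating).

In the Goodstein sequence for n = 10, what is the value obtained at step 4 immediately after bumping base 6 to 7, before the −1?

G_0 = 10. HB_2(10) = 2^(2 + 1) + 2. Bump = 84. G_1 = 83.
G_1 = 83. HB_3(83) = 3^(3 + 1) + 2. Bump = 1026. G_2 = 1025.
G_2 = 1025. HB_4(1025) = 4^(4 + 1) + 1. Bump = 15626. G_3 = 15625.
G_3 = 15625. HB_5(15625) = 5^(5 + 1). Bump = 279936. G_4 = 279935.
G_4 = 279935. HB_6(279935) = 5·6^6 + 5·6^5 + 5·6^4 + 5·6^3 + 5·6^2 + 5·6 + 5. Bump = 4215755. G_5 = 4215754.

4215755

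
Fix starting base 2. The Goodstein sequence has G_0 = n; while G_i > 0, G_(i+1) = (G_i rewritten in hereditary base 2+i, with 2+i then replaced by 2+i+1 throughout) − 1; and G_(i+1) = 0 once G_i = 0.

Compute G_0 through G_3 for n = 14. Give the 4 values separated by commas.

14, 110, 1281, 18750

14 —HB2→ 2^(2 + 1) + 2^2 + 2 —bump→ 3^(3 + 1) + 3^3 + 3 = 111 —(−1)→ 110
110 —HB3→ 3^(3 + 1) + 3^3 + 2 —bump→ 4^(4 + 1) + 4^4 + 2 = 1282 —(−1)→ 1281
1281 —HB4→ 4^(4 + 1) + 4^4 + 1 —bump→ 5^(5 + 1) + 5^5 + 1 = 18751 —(−1)→ 18750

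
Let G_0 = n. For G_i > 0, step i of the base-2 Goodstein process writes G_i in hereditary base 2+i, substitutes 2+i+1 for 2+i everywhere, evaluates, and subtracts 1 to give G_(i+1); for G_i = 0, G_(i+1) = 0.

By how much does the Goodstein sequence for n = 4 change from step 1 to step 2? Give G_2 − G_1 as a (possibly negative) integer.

15

G_0=4  [base 2] 2^2  →[2↦3]→  3^3 = 27  −1 ⇒ G_1=26
G_1=26  [base 3] 2·3^2 + 2·3 + 2  →[3↦4]→  2·4^2 + 2·4 + 2 = 42  −1 ⇒ G_2=41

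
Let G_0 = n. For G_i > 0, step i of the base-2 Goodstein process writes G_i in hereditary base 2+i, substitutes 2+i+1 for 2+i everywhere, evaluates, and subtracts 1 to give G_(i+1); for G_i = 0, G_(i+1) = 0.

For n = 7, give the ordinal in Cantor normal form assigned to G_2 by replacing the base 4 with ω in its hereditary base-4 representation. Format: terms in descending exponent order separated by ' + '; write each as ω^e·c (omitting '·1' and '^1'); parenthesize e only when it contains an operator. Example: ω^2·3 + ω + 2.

ω^ω + 3

7 —HB2→ 2^2 + 2 + 1 —bump→ 3^3 + 3 + 1 = 31 —(−1)→ 30
30 —HB3→ 3^3 + 3 —bump→ 4^4 + 4 = 260 —(−1)→ 259
259 —HB4→ 4^4 + 3 —bump→ 5^5 + 3 = 3128 —(−1)→ 3127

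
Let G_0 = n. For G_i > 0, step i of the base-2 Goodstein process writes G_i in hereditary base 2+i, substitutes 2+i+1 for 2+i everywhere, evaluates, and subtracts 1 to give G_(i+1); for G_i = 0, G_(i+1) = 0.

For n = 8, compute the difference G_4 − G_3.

87085

(0) 8|_2 = 2^(2 + 1) ↦ 3^(3 + 1)|_3 = 81 ⇒ 80
(1) 80|_3 = 2·3^3 + 2·3^2 + 2·3 + 2 ↦ 2·4^4 + 2·4^2 + 2·4 + 2|_4 = 554 ⇒ 553
(2) 553|_4 = 2·4^4 + 2·4^2 + 2·4 + 1 ↦ 2·5^5 + 2·5^2 + 2·5 + 1|_5 = 6311 ⇒ 6310
(3) 6310|_5 = 2·5^5 + 2·5^2 + 2·5 ↦ 2·6^6 + 2·6^2 + 2·6|_6 = 93396 ⇒ 93395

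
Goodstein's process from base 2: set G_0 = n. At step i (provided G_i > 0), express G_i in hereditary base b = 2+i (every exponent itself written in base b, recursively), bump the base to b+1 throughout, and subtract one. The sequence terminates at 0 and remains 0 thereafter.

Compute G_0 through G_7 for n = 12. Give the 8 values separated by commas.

G_0=12  [base 2] 2^(2 + 1) + 2^2  →[2↦3]→  3^(3 + 1) + 3^3 = 108  −1 ⇒ G_1=107
G_1=107  [base 3] 3^(3 + 1) + 2·3^2 + 2·3 + 2  →[3↦4]→  4^(4 + 1) + 2·4^2 + 2·4 + 2 = 1066  −1 ⇒ G_2=1065
G_2=1065  [base 4] 4^(4 + 1) + 2·4^2 + 2·4 + 1  →[4↦5]→  5^(5 + 1) + 2·5^2 + 2·5 + 1 = 15686  −1 ⇒ G_3=15685
G_3=15685  [base 5] 5^(5 + 1) + 2·5^2 + 2·5  →[5↦6]→  6^(6 + 1) + 2·6^2 + 2·6 = 280020  −1 ⇒ G_4=280019
G_4=280019  [base 6] 6^(6 + 1) + 2·6^2 + 6 + 5  →[6↦7]→  7^(7 + 1) + 2·7^2 + 7 + 5 = 5764911  −1 ⇒ G_5=5764910
G_5=5764910  [base 7] 7^(7 + 1) + 2·7^2 + 7 + 4  →[7↦8]→  8^(8 + 1) + 2·8^2 + 8 + 4 = 134217868  −1 ⇒ G_6=134217867
G_6=134217867  [base 8] 8^(8 + 1) + 2·8^2 + 8 + 3  →[8↦9]→  9^(9 + 1) + 2·9^2 + 9 + 3 = 3486784575  −1 ⇒ G_7=3486784574

12, 107, 1065, 15685, 280019, 5764910, 134217867, 3486784574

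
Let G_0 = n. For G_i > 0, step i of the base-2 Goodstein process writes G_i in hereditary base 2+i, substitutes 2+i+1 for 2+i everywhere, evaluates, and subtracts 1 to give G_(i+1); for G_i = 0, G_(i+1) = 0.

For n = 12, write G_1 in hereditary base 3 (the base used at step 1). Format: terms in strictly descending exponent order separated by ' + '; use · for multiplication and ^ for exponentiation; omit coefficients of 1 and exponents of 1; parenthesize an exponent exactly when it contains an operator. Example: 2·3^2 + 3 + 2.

12 —HB2→ 2^(2 + 1) + 2^2 —bump→ 3^(3 + 1) + 3^3 = 108 —(−1)→ 107
107 —HB3→ 3^(3 + 1) + 2·3^2 + 2·3 + 2 —bump→ 4^(4 + 1) + 2·4^2 + 2·4 + 2 = 1066 —(−1)→ 1065

3^(3 + 1) + 2·3^2 + 2·3 + 2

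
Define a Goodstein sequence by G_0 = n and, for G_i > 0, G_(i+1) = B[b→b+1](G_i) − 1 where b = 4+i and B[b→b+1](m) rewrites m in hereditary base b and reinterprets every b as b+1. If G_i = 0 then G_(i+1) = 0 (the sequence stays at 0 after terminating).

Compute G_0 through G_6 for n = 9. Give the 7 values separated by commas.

9, 10, 11, 11, 11, 11, 11

(0) 9|_4 = 2·4 + 1 ↦ 2·5 + 1|_5 = 11 ⇒ 10
(1) 10|_5 = 2·5 ↦ 2·6|_6 = 12 ⇒ 11
(2) 11|_6 = 6 + 5 ↦ 7 + 5|_7 = 12 ⇒ 11
(3) 11|_7 = 7 + 4 ↦ 8 + 4|_8 = 12 ⇒ 11
(4) 11|_8 = 8 + 3 ↦ 9 + 3|_9 = 12 ⇒ 11
(5) 11|_9 = 9 + 2 ↦ 10 + 2|_10 = 12 ⇒ 11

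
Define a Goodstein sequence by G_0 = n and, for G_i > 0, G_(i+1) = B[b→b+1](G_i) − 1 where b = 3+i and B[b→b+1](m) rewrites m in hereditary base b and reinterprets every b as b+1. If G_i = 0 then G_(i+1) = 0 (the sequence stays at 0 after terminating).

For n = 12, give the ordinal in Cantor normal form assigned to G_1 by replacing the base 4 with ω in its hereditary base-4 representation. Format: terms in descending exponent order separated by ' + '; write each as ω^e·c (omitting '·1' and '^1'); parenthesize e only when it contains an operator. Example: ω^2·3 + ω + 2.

base 3: 12 = 3^2 + 3; at 4: 4^2 + 4 = 20; next = 19
base 4: 19 = 4^2 + 3; at 5: 5^2 + 3 = 28; next = 27

ω^2 + 3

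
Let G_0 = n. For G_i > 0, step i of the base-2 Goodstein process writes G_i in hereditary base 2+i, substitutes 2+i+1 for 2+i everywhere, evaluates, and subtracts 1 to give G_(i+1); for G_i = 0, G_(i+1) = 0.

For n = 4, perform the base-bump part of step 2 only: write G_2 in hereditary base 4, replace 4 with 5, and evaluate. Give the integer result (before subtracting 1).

G_0=4  [base 2] 2^2  →[2↦3]→  3^3 = 27  −1 ⇒ G_1=26
G_1=26  [base 3] 2·3^2 + 2·3 + 2  →[3↦4]→  2·4^2 + 2·4 + 2 = 42  −1 ⇒ G_2=41
G_2=41  [base 4] 2·4^2 + 2·4 + 1  →[4↦5]→  2·5^2 + 2·5 + 1 = 61  −1 ⇒ G_3=60

61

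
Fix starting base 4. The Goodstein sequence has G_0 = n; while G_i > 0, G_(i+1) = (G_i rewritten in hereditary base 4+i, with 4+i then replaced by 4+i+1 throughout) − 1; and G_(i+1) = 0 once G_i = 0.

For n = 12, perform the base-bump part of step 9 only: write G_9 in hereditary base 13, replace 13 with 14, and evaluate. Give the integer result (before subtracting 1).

20

12 —HB4→ 3·4 —bump→ 3·5 = 15 —(−1)→ 14
14 —HB5→ 2·5 + 4 —bump→ 2·6 + 4 = 16 —(−1)→ 15
15 —HB6→ 2·6 + 3 —bump→ 2·7 + 3 = 17 —(−1)→ 16
16 —HB7→ 2·7 + 2 —bump→ 2·8 + 2 = 18 —(−1)→ 17
17 —HB8→ 2·8 + 1 —bump→ 2·9 + 1 = 19 —(−1)→ 18
18 —HB9→ 2·9 —bump→ 2·10 = 20 —(−1)→ 19
19 —HB10→ 10 + 9 —bump→ 11 + 9 = 20 —(−1)→ 19
19 —HB11→ 11 + 8 —bump→ 12 + 8 = 20 —(−1)→ 19
19 —HB12→ 12 + 7 —bump→ 13 + 7 = 20 —(−1)→ 19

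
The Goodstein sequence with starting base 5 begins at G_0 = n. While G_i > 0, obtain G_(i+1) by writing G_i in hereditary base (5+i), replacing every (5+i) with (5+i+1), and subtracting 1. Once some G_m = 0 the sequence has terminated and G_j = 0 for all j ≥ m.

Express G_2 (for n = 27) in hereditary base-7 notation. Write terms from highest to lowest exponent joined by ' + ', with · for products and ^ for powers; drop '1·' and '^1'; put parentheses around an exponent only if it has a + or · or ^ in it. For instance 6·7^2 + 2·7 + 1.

7^2

(0) 27|_5 = 5^2 + 2 ↦ 6^2 + 2|_6 = 38 ⇒ 37
(1) 37|_6 = 6^2 + 1 ↦ 7^2 + 1|_7 = 50 ⇒ 49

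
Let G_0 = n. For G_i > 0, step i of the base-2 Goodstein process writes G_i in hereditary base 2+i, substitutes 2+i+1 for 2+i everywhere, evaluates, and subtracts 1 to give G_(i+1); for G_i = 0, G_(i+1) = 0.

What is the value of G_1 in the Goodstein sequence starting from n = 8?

step 0: 8 = 2^(2 + 1); sub 3 for 2: 3^(3 + 1); = 81; G_1 = 81−1 = 80
step 1: 80 = 2·3^3 + 2·3^2 + 2·3 + 2; sub 4 for 3: 2·4^4 + 2·4^2 + 2·4 + 2; = 554; G_2 = 554−1 = 553

80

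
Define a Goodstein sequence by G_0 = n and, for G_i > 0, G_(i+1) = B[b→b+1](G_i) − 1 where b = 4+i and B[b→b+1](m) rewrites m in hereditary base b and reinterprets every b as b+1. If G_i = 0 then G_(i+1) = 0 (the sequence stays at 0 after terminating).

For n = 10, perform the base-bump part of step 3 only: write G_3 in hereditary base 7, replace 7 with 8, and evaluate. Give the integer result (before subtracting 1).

G_0 = 10. HB_4(10) = 2·4 + 2. Bump = 12. G_1 = 11.
G_1 = 11. HB_5(11) = 2·5 + 1. Bump = 13. G_2 = 12.
G_2 = 12. HB_6(12) = 2·6. Bump = 14. G_3 = 13.
G_3 = 13. HB_7(13) = 7 + 6. Bump = 14. G_4 = 13.

14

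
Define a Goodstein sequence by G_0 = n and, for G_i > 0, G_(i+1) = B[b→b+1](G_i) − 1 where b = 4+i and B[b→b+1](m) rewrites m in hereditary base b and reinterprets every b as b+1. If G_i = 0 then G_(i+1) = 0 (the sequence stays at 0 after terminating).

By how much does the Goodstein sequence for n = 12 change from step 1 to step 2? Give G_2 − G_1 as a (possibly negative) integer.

1

(0) 12|_4 = 3·4 ↦ 3·5|_5 = 15 ⇒ 14
(1) 14|_5 = 2·5 + 4 ↦ 2·6 + 4|_6 = 16 ⇒ 15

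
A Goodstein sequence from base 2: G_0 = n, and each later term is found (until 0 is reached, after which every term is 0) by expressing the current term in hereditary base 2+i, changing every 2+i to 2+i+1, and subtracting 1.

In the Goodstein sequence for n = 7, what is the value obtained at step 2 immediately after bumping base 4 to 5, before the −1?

7 —HB2→ 2^2 + 2 + 1 —bump→ 3^3 + 3 + 1 = 31 —(−1)→ 30
30 —HB3→ 3^3 + 3 —bump→ 4^4 + 4 = 260 —(−1)→ 259
259 —HB4→ 4^4 + 3 —bump→ 5^5 + 3 = 3128 —(−1)→ 3127

3128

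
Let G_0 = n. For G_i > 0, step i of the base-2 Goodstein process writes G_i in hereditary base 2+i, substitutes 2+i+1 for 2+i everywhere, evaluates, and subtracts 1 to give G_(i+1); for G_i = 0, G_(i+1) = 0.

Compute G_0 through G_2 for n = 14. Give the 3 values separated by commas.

14, 110, 1281

i=0: 14 = 2^(2 + 1) + 2^2 + 2 (b=2); 2→3: 3^(3 + 1) + 3^3 + 3 = 111; 111−1 = 110
i=1: 110 = 3^(3 + 1) + 3^3 + 2 (b=3); 3→4: 4^(4 + 1) + 4^4 + 2 = 1282; 1282−1 = 1281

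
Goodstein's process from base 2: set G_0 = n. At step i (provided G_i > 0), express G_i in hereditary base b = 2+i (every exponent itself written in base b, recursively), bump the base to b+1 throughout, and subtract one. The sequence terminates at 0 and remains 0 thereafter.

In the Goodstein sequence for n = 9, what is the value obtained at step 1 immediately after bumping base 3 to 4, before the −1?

1024

step 0: 9 = 2^(2 + 1) + 1; sub 3 for 2: 3^(3 + 1) + 1; = 82; G_1 = 82−1 = 81
step 1: 81 = 3^(3 + 1); sub 4 for 3: 4^(4 + 1); = 1024; G_2 = 1024−1 = 1023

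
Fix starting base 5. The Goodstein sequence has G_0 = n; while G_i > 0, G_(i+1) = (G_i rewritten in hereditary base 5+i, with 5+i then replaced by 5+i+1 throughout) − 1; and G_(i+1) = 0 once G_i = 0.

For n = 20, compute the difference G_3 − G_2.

base 5: 20 = 4·5; at 6: 4·6 = 24; next = 23
base 6: 23 = 3·6 + 5; at 7: 3·7 + 5 = 26; next = 25
base 7: 25 = 3·7 + 4; at 8: 3·8 + 4 = 28; next = 27

2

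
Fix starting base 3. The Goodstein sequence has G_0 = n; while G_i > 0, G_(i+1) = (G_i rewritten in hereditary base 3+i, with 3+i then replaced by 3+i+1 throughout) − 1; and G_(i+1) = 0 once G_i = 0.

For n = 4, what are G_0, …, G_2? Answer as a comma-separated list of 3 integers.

step 0: 4 = 3 + 1; sub 4 for 3: 4 + 1; = 5; G_1 = 5−1 = 4
step 1: 4 = 4; sub 5 for 4: 5; = 5; G_2 = 5−1 = 4

4, 4, 4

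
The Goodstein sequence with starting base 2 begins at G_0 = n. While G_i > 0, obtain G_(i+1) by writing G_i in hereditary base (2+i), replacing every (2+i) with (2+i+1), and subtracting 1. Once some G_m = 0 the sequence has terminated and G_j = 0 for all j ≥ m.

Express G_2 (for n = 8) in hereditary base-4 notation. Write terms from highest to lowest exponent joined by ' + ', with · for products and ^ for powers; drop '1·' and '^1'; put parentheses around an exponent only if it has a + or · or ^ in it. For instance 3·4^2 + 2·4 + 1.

2·4^4 + 2·4^2 + 2·4 + 1

step 0: 8 = 2^(2 + 1); sub 3 for 2: 3^(3 + 1); = 81; G_1 = 81−1 = 80
step 1: 80 = 2·3^3 + 2·3^2 + 2·3 + 2; sub 4 for 3: 2·4^4 + 2·4^2 + 2·4 + 2; = 554; G_2 = 554−1 = 553
step 2: 553 = 2·4^4 + 2·4^2 + 2·4 + 1; sub 5 for 4: 2·5^5 + 2·5^2 + 2·5 + 1; = 6311; G_3 = 6311−1 = 6310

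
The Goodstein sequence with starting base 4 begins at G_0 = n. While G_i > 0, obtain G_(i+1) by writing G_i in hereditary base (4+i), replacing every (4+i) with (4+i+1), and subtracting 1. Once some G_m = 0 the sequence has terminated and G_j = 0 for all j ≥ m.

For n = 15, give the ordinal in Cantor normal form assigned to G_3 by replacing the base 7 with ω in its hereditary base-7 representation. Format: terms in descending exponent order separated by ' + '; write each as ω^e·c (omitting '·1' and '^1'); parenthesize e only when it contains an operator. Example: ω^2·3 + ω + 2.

G_0=15  [base 4] 3·4 + 3  →[4↦5]→  3·5 + 3 = 18  −1 ⇒ G_1=17
G_1=17  [base 5] 3·5 + 2  →[5↦6]→  3·6 + 2 = 20  −1 ⇒ G_2=19
G_2=19  [base 6] 3·6 + 1  →[6↦7]→  3·7 + 1 = 22  −1 ⇒ G_3=21
G_3=21  [base 7] 3·7  →[7↦8]→  3·8 = 24  −1 ⇒ G_4=23

ω·3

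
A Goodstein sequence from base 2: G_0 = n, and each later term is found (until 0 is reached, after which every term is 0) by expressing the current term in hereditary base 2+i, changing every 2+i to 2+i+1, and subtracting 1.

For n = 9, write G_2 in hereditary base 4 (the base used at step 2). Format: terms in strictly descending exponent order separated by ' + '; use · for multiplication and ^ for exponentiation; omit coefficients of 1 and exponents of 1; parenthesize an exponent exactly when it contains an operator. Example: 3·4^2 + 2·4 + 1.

3·4^4 + 3·4^3 + 3·4^2 + 3·4 + 3

i=0: 9 = 2^(2 + 1) + 1 (b=2); 2→3: 3^(3 + 1) + 1 = 82; 82−1 = 81
i=1: 81 = 3^(3 + 1) (b=3); 3→4: 4^(4 + 1) = 1024; 1024−1 = 1023
i=2: 1023 = 3·4^4 + 3·4^3 + 3·4^2 + 3·4 + 3 (b=4); 4→5: 3·5^5 + 3·5^3 + 3·5^2 + 3·5 + 3 = 9843; 9843−1 = 9842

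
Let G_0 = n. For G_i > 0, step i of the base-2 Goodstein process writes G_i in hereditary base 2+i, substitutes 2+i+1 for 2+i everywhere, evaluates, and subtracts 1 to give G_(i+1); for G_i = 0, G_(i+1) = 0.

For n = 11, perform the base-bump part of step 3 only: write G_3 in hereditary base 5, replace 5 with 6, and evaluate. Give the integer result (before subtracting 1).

11 —HB2→ 2^(2 + 1) + 2 + 1 —bump→ 3^(3 + 1) + 3 + 1 = 85 —(−1)→ 84
84 —HB3→ 3^(3 + 1) + 3 —bump→ 4^(4 + 1) + 4 = 1028 —(−1)→ 1027
1027 —HB4→ 4^(4 + 1) + 3 —bump→ 5^(5 + 1) + 3 = 15628 —(−1)→ 15627
15627 —HB5→ 5^(5 + 1) + 2 —bump→ 6^(6 + 1) + 2 = 279938 —(−1)→ 279937

279938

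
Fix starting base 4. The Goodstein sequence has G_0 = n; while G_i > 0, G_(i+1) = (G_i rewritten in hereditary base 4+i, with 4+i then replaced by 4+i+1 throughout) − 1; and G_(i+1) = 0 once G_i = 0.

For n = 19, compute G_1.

27

(0) 19|_4 = 4^2 + 3 ↦ 5^2 + 3|_5 = 28 ⇒ 27
(1) 27|_5 = 5^2 + 2 ↦ 6^2 + 2|_6 = 38 ⇒ 37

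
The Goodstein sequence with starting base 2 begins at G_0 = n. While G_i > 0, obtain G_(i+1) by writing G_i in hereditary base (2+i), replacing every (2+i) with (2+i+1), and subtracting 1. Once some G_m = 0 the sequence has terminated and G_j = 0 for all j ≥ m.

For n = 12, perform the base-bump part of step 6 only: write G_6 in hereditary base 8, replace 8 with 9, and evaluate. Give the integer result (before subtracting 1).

step 0: 12 = 2^(2 + 1) + 2^2; sub 3 for 2: 3^(3 + 1) + 3^3; = 108; G_1 = 108−1 = 107
step 1: 107 = 3^(3 + 1) + 2·3^2 + 2·3 + 2; sub 4 for 3: 4^(4 + 1) + 2·4^2 + 2·4 + 2; = 1066; G_2 = 1066−1 = 1065
step 2: 1065 = 4^(4 + 1) + 2·4^2 + 2·4 + 1; sub 5 for 4: 5^(5 + 1) + 2·5^2 + 2·5 + 1; = 15686; G_3 = 15686−1 = 15685
step 3: 15685 = 5^(5 + 1) + 2·5^2 + 2·5; sub 6 for 5: 6^(6 + 1) + 2·6^2 + 2·6; = 280020; G_4 = 280020−1 = 280019
step 4: 280019 = 6^(6 + 1) + 2·6^2 + 6 + 5; sub 7 for 6: 7^(7 + 1) + 2·7^2 + 7 + 5; = 5764911; G_5 = 5764911−1 = 5764910
step 5: 5764910 = 7^(7 + 1) + 2·7^2 + 7 + 4; sub 8 for 7: 8^(8 + 1) + 2·8^2 + 8 + 4; = 134217868; G_6 = 134217868−1 = 134217867
step 6: 134217867 = 8^(8 + 1) + 2·8^2 + 8 + 3; sub 9 for 8: 9^(9 + 1) + 2·9^2 + 9 + 3; = 3486784575; G_7 = 3486784575−1 = 3486784574

3486784575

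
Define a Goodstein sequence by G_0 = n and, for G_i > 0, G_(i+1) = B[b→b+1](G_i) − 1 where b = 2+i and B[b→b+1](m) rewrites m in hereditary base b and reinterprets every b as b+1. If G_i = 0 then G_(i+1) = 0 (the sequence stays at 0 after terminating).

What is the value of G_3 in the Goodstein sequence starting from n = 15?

18752

i=0: 15 = 2^(2 + 1) + 2^2 + 2 + 1 (b=2); 2→3: 3^(3 + 1) + 3^3 + 3 + 1 = 112; 112−1 = 111
i=1: 111 = 3^(3 + 1) + 3^3 + 3 (b=3); 3→4: 4^(4 + 1) + 4^4 + 4 = 1284; 1284−1 = 1283
i=2: 1283 = 4^(4 + 1) + 4^4 + 3 (b=4); 4→5: 5^(5 + 1) + 5^5 + 3 = 18753; 18753−1 = 18752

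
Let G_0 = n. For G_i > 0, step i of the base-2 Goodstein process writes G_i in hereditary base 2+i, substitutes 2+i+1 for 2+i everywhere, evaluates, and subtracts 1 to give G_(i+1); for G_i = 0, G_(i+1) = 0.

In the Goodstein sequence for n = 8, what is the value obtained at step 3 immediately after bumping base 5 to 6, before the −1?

93396

G_0 = 8. HB_2(8) = 2^(2 + 1). Bump = 81. G_1 = 80.
G_1 = 80. HB_3(80) = 2·3^3 + 2·3^2 + 2·3 + 2. Bump = 554. G_2 = 553.
G_2 = 553. HB_4(553) = 2·4^4 + 2·4^2 + 2·4 + 1. Bump = 6311. G_3 = 6310.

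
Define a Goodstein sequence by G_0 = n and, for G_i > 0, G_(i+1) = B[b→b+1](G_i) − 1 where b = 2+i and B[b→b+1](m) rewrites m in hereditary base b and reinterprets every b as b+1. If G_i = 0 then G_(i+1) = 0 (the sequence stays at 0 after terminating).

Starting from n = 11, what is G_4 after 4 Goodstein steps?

279937

i=0: 11 = 2^(2 + 1) + 2 + 1 (b=2); 2→3: 3^(3 + 1) + 3 + 1 = 85; 85−1 = 84
i=1: 84 = 3^(3 + 1) + 3 (b=3); 3→4: 4^(4 + 1) + 4 = 1028; 1028−1 = 1027
i=2: 1027 = 4^(4 + 1) + 3 (b=4); 4→5: 5^(5 + 1) + 3 = 15628; 15628−1 = 15627
i=3: 15627 = 5^(5 + 1) + 2 (b=5); 5→6: 6^(6 + 1) + 2 = 279938; 279938−1 = 279937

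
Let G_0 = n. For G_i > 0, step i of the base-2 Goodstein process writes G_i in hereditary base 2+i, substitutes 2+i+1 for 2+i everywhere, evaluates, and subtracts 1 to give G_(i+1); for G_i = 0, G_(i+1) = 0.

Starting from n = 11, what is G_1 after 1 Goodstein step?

(0) 11|_2 = 2^(2 + 1) + 2 + 1 ↦ 3^(3 + 1) + 3 + 1|_3 = 85 ⇒ 84
(1) 84|_3 = 3^(3 + 1) + 3 ↦ 4^(4 + 1) + 4|_4 = 1028 ⇒ 1027

84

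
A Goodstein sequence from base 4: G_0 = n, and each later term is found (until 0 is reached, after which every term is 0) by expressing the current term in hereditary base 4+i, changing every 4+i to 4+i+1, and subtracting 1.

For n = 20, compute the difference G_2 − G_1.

20 —HB4→ 4^2 + 4 —bump→ 5^2 + 5 = 30 —(−1)→ 29
29 —HB5→ 5^2 + 4 —bump→ 6^2 + 4 = 40 —(−1)→ 39

10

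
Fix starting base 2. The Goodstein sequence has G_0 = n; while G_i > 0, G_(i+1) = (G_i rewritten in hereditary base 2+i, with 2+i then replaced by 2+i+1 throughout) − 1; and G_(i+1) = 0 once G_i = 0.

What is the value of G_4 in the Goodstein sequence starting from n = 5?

775

G_0 = 5. HB_2(5) = 2^2 + 1. Bump = 28. G_1 = 27.
G_1 = 27. HB_3(27) = 3^3. Bump = 256. G_2 = 255.
G_2 = 255. HB_4(255) = 3·4^3 + 3·4^2 + 3·4 + 3. Bump = 468. G_3 = 467.
G_3 = 467. HB_5(467) = 3·5^3 + 3·5^2 + 3·5 + 2. Bump = 776. G_4 = 775.
G_4 = 775. HB_6(775) = 3·6^3 + 3·6^2 + 3·6 + 1. Bump = 1198. G_5 = 1197.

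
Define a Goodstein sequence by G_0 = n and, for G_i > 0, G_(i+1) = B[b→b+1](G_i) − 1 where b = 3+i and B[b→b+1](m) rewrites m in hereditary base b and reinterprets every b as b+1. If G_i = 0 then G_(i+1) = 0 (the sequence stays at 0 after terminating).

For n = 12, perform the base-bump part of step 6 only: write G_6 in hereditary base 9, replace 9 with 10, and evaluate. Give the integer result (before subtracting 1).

12 —HB3→ 3^2 + 3 —bump→ 4^2 + 4 = 20 —(−1)→ 19
19 —HB4→ 4^2 + 3 —bump→ 5^2 + 3 = 28 —(−1)→ 27
27 —HB5→ 5^2 + 2 —bump→ 6^2 + 2 = 38 —(−1)→ 37
37 —HB6→ 6^2 + 1 —bump→ 7^2 + 1 = 50 —(−1)→ 49
49 —HB7→ 7^2 —bump→ 8^2 = 64 —(−1)→ 63
63 —HB8→ 7·8 + 7 —bump→ 7·9 + 7 = 70 —(−1)→ 69

76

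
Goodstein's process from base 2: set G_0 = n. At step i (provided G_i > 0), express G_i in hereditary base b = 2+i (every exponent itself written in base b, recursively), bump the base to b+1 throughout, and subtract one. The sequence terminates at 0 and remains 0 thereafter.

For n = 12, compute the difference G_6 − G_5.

base 2: 12 = 2^(2 + 1) + 2^2; at 3: 3^(3 + 1) + 3^3 = 108; next = 107
base 3: 107 = 3^(3 + 1) + 2·3^2 + 2·3 + 2; at 4: 4^(4 + 1) + 2·4^2 + 2·4 + 2 = 1066; next = 1065
base 4: 1065 = 4^(4 + 1) + 2·4^2 + 2·4 + 1; at 5: 5^(5 + 1) + 2·5^2 + 2·5 + 1 = 15686; next = 15685
base 5: 15685 = 5^(5 + 1) + 2·5^2 + 2·5; at 6: 6^(6 + 1) + 2·6^2 + 2·6 = 280020; next = 280019
base 6: 280019 = 6^(6 + 1) + 2·6^2 + 6 + 5; at 7: 7^(7 + 1) + 2·7^2 + 7 + 5 = 5764911; next = 5764910
base 7: 5764910 = 7^(7 + 1) + 2·7^2 + 7 + 4; at 8: 8^(8 + 1) + 2·8^2 + 8 + 4 = 134217868; next = 134217867

128452957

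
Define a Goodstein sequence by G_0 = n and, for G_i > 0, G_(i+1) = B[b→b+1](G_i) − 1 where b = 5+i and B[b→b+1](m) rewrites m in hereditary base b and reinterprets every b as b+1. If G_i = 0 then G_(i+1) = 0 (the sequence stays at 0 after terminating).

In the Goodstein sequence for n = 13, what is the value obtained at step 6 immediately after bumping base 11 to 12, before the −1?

[0] 13 ≡ 2·5 + 3 (base 5). Lift 6: 15. −1: 14.
[1] 14 ≡ 2·6 + 2 (base 6). Lift 7: 16. −1: 15.
[2] 15 ≡ 2·7 + 1 (base 7). Lift 8: 17. −1: 16.
[3] 16 ≡ 2·8 (base 8). Lift 9: 18. −1: 17.
[4] 17 ≡ 9 + 8 (base 9). Lift 10: 18. −1: 17.
[5] 17 ≡ 10 + 7 (base 10). Lift 11: 18. −1: 17.
[6] 17 ≡ 11 + 6 (base 11). Lift 12: 18. −1: 17.

18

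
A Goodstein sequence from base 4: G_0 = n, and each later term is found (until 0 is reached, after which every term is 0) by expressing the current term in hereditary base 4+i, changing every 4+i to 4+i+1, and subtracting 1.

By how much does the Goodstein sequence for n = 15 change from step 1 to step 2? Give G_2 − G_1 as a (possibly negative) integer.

G_0 = 15. HB_4(15) = 3·4 + 3. Bump = 18. G_1 = 17.
G_1 = 17. HB_5(17) = 3·5 + 2. Bump = 20. G_2 = 19.

2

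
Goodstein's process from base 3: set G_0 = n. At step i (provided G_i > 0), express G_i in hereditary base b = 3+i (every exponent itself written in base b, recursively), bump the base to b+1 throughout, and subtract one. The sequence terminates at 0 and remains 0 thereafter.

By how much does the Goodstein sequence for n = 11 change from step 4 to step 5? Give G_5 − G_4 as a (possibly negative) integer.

4

step 0: 11 = 3^2 + 2; sub 4 for 3: 4^2 + 2; = 18; G_1 = 18−1 = 17
step 1: 17 = 4^2 + 1; sub 5 for 4: 5^2 + 1; = 26; G_2 = 26−1 = 25
step 2: 25 = 5^2; sub 6 for 5: 6^2; = 36; G_3 = 36−1 = 35
step 3: 35 = 5·6 + 5; sub 7 for 6: 5·7 + 5; = 40; G_4 = 40−1 = 39
step 4: 39 = 5·7 + 4; sub 8 for 7: 5·8 + 4; = 44; G_5 = 44−1 = 43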